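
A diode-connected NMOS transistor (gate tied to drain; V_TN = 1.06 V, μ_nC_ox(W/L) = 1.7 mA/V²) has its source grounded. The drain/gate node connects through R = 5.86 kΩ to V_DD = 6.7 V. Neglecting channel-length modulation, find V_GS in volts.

V_GS = 2.03 V

With gate tied to drain, V_GS = V_DS ≥ V_GS − V_TN, so the device is in saturation.
KCL at the drain: ½ k_n (V_GS − V_TN)² = (V_DD − V_GS)/R.
Let x = V_GS − 1.06. Then 4.98 x² + x − 5.64 = 0, giving x = 0.968 V (positive root), so V_GS = 2.03 V.
I_D = (V_DD − V_GS)/R = (6.7 − 2.03) / 5.86 = 0.797 mA.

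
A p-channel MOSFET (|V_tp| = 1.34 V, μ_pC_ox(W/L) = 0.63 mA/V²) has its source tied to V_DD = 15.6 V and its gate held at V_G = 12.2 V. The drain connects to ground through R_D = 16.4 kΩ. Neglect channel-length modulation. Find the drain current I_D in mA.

I_D = 0.898 mA

V_SG = V_DD − V_G = 15.6 − 12.2 = 3.4 V, so V_ov = 3.4 − 1.34 = 2.06 V.
Assume saturation: I_D = ½ k_p V_ov² = 0.5 × 0.63 × 2.06² = 1.34 mA, giving V_SD = V_DD − I_D R_D = 15.6 − 1.34 × 16.4 = -6.32 V.
But -6.32 V < V_ov = 2.06 V, so the device is actually in triode.
In triode I_D = k_p[V_ov V_SD − ½ V_SD²] and I_D = (V_DD − V_SD)/R_D. Equating: 5.17 V_SD² − 22.28 V_SD + 15.6 = 0, giving V_SD = 0.879 V (the root below V_ov).
I_D = (15.6 − 0.879) / 16.4 = 0.898 mA.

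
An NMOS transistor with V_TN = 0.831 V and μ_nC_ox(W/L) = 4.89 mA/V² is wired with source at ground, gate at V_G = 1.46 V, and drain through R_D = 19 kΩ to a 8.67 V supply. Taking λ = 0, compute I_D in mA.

I_D = 0.447 mA

V_GS = V_G = 1.46 V, so V_ov = 1.46 − 0.831 = 0.629 V.
Assume saturation: I_D = ½ k_n V_ov² = 0.5 × 4.89 × 0.629² = 0.967 mA, giving V_DS = V_DD − I_D R_D = 8.67 − 0.967 × 19 = -9.71 V.
But -9.71 V < V_ov = 0.629 V, so the device is actually in triode.
In triode I_D = k_n[V_ov V_DS − ½ V_DS²] and I_D = (V_DD − V_DS)/R_D. Equating: 46.5 V_DS² − 59.44 V_DS + 8.67 = 0, giving V_DS = 0.168 V (the root below V_ov).
I_D = (8.67 − 0.168) / 19 = 0.447 mA.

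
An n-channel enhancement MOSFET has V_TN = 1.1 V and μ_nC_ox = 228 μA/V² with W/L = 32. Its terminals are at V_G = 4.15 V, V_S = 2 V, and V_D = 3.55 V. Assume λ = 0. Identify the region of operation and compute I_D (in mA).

Saturation; I_D = 4.02 mA

V_GS = V_G − V_S = 4.15 − 2 = 2.15 V; V_DS = V_D − V_S = 3.55 − 2 = 1.55 V.
k_n = μ_nC_ox · (W/L) = 7.296 mA/V².
V_ov = V_GS − V_TN = 2.15 − 1.1 = 1.05 V.
Since V_DS = 1.55 V ≥ V_ov = 1.05 V, the device is in saturation.
I_D = ½ k_n V_ov² = 0.5 × 7.296 × 1.05² = 4.02 mA.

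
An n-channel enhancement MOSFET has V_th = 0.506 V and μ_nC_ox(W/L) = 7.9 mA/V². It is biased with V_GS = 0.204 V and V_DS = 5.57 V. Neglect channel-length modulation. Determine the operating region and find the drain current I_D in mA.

Cutoff; I_D = 0 mA

V_GS = 0.204 V < V_th = 0.506 V, so the transistor is in cutoff.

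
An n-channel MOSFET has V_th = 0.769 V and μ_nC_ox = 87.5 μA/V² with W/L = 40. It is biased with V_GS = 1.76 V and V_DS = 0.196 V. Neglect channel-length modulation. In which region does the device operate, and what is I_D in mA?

k_n = μ_nC_ox · (W/L) = 3.5 mA/V².
V_ov = V_GS − V_th = 1.76 − 0.769 = 0.991 V.
Since V_DS = 0.196 V < V_ov = 0.991 V, the device is in the triode region.
I_D = k_n [V_ov · V_DS − ½ V_DS²] = 3.5 × [0.991 × 0.196 − 0.5 × 0.196²] = 0.613 mA.

Triode; I_D = 0.613 mA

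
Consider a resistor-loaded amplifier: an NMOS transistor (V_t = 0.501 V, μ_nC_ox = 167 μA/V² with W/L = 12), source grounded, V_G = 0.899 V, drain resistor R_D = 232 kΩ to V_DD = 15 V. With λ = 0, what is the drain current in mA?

V_GS = V_G = 0.899 V, so V_ov = 0.899 − 0.501 = 0.398 V.
k_n = μ_nC_ox · (W/L) = 2.004 mA/V².
Assume saturation: I_D = ½ k_n V_ov² = 0.5 × 2.004 × 0.398² = 0.159 mA, giving V_DS = V_DD − I_D R_D = 15 − 0.159 × 232 = -21.8 V.
But -21.8 V < V_ov = 0.398 V, so the device is actually in triode.
In triode I_D = k_n[V_ov V_DS − ½ V_DS²] and I_D = (V_DD − V_DS)/R_D. Equating: 232 V_DS² − 186 V_DS + 15 = 0, giving V_DS = 0.091 V (the root below V_ov).
I_D = (15 − 0.091) / 232 = 0.0643 mA.

I_D = 0.0643 mA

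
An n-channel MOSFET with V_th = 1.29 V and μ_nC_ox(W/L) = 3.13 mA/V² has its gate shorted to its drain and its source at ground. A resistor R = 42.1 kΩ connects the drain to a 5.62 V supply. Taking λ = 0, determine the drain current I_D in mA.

I_D = 0.0969 mA

With gate tied to drain, V_GS = V_DS ≥ V_GS − V_th, so the device is in saturation.
KCL at the drain: ½ k_n (V_GS − V_th)² = (V_DD − V_GS)/R.
Let x = V_GS − 1.29. Then 65.9 x² + x − 4.33 = 0, giving x = 0.249 V (positive root), so V_GS = 1.54 V.
I_D = (V_DD − V_GS)/R = (5.62 − 1.54) / 42.1 = 0.0969 mA.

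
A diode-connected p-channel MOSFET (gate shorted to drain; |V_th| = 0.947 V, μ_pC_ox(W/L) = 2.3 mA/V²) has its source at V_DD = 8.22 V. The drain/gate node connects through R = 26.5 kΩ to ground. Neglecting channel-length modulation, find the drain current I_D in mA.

With gate tied to drain, V_SG = V_SD ≥ V_SG − |V_th|, so the device is in saturation.
KCL at the drain: ½ k_p (V_SG − |V_th|)² = (V_DD − V_SG)/R.
Let x = V_SG − 0.947. Then 30.5 x² + x − 7.273 = 0, giving x = 0.472 V (positive root), so V_SG = 1.42 V.
I_D = (V_DD − V_SG)/R = (8.22 − 1.42) / 26.5 = 0.257 mA.

I_D = 0.257 mA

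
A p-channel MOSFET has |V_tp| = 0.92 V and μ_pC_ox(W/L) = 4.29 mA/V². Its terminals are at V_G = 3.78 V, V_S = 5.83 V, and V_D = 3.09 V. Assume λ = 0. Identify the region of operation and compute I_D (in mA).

Saturation; I_D = 2.74 mA

V_SG = V_S − V_G = 5.83 − 3.78 = 2.05 V; V_SD = V_S − V_D = 5.83 − 3.09 = 2.74 V.
V_ov = V_SG − |V_tp| = 2.05 − 0.92 = 1.13 V.
Since V_SD = 2.74 V ≥ V_ov = 1.13 V, the device is in saturation.
I_D = ½ k_p V_ov² = 0.5 × 4.29 × 1.13² = 2.74 mA.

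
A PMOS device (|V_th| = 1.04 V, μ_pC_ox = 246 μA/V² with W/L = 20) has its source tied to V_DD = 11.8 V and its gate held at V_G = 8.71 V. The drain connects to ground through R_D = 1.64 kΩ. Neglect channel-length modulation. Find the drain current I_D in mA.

V_SG = V_DD − V_G = 11.8 − 8.71 = 3.09 V, so V_ov = 3.09 − 1.04 = 2.05 V.
k_p = μ_pC_ox · (W/L) = 4.92 mA/V².
Assume saturation: I_D = ½ k_p V_ov² = 0.5 × 4.92 × 2.05² = 10.3 mA, giving V_SD = V_DD − I_D R_D = 11.8 − 10.3 × 1.64 = -5.15 V.
But -5.15 V < V_ov = 2.05 V, so the device is actually in triode.
In triode I_D = k_p[V_ov V_SD − ½ V_SD²] and I_D = (V_DD − V_SD)/R_D. Equating: 4.03 V_SD² − 17.54 V_SD + 11.8 = 0, giving V_SD = 0.832 V (the root below V_ov).
I_D = (11.8 − 0.832) / 1.64 = 6.69 mA.

I_D = 6.69 mA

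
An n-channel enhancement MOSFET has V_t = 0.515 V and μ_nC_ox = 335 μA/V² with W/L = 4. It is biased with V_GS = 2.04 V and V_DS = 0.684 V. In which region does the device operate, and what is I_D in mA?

k_n = μ_nC_ox · (W/L) = 1.34 mA/V².
V_ov = V_GS − V_t = 2.04 − 0.515 = 1.52 V.
Since V_DS = 0.684 V < V_ov = 1.52 V, the device is in the triode region.
I_D = k_n [V_ov · V_DS − ½ V_DS²] = 1.34 × [1.52 × 0.684 − 0.5 × 0.684²] = 1.08 mA.

Triode; I_D = 1.08 mA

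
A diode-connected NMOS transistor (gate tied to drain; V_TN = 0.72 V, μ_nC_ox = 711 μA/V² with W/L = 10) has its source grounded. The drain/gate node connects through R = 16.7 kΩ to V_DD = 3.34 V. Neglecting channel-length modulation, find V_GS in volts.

With gate tied to drain, V_GS = V_DS ≥ V_GS − V_TN, so the device is in saturation.
k_n = μ_nC_ox · (W/L) = 7.11 mA/V².
KCL at the drain: ½ k_n (V_GS − V_TN)² = (V_DD − V_GS)/R.
Let x = V_GS − 0.72. Then 59.4 x² + x − 2.62 = 0, giving x = 0.202 V (positive root), so V_GS = 0.922 V.
I_D = (V_DD − V_GS)/R = (3.34 − 0.922) / 16.7 = 0.145 mA.

V_GS = 0.922 V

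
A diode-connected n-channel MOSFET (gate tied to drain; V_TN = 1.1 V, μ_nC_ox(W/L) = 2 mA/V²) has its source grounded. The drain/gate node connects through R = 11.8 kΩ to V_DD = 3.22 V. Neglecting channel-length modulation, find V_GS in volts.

V_GS = 1.48 V

With gate tied to drain, V_GS = V_DS ≥ V_GS − V_TN, so the device is in saturation.
KCL at the drain: ½ k_n (V_GS − V_TN)² = (V_DD − V_GS)/R.
Let x = V_GS − 1.1. Then 11.8 x² + x − 2.12 = 0, giving x = 0.384 V (positive root), so V_GS = 1.48 V.
I_D = (V_DD − V_GS)/R = (3.22 − 1.48) / 11.8 = 0.147 mA.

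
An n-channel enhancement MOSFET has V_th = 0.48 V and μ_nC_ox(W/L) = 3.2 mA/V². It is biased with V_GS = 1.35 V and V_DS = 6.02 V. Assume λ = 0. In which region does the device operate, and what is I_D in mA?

Saturation; I_D = 1.21 mA

V_ov = V_GS − V_th = 1.35 − 0.48 = 0.87 V.
Since V_DS = 6.02 V ≥ V_ov = 0.87 V, the device is in saturation.
I_D = ½ k_n V_ov² = 0.5 × 3.2 × 0.87² = 1.21 mA.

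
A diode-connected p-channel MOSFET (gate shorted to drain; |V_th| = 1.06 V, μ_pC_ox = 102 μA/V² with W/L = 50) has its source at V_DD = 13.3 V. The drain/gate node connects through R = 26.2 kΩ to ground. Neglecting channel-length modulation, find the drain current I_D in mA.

I_D = 0.451 mA

With gate tied to drain, V_SG = V_SD ≥ V_SG − |V_th|, so the device is in saturation.
k_p = μ_pC_ox · (W/L) = 5.1 mA/V².
KCL at the drain: ½ k_p (V_SG − |V_th|)² = (V_DD − V_SG)/R.
Let x = V_SG − 1.06. Then 66.8 x² + x − 12.24 = 0, giving x = 0.421 V (positive root), so V_SG = 1.48 V.
I_D = (V_DD − V_SG)/R = (13.3 − 1.48) / 26.2 = 0.451 mA.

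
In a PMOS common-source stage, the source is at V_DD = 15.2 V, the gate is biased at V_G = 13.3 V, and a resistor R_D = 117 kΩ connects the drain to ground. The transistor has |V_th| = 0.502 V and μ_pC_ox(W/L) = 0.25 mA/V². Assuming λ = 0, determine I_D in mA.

I_D = 0.126 mA

V_SG = V_DD − V_G = 15.2 − 13.3 = 1.9 V, so V_ov = 1.9 − 0.502 = 1.4 V.
Assume saturation: I_D = ½ k_p V_ov² = 0.5 × 0.25 × 1.4² = 0.244 mA, giving V_SD = V_DD − I_D R_D = 15.2 − 0.244 × 117 = -13.4 V.
But -13.4 V < V_ov = 1.4 V, so the device is actually in triode.
In triode I_D = k_p[V_ov V_SD − ½ V_SD²] and I_D = (V_DD − V_SD)/R_D. Equating: 14.6 V_SD² − 41.89 V_SD + 15.2 = 0, giving V_SD = 0.426 V (the root below V_ov).
I_D = (15.2 − 0.426) / 117 = 0.126 mA.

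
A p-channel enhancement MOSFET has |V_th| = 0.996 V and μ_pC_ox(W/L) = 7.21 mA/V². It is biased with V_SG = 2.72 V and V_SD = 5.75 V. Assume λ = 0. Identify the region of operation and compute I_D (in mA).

V_ov = V_SG − |V_th| = 2.72 − 0.996 = 1.72 V.
Since V_SD = 5.75 V ≥ V_ov = 1.72 V, the device is in saturation.
I_D = ½ k_p V_ov² = 0.5 × 7.21 × 1.72² = 10.7 mA.

Saturation; I_D = 10.7 mA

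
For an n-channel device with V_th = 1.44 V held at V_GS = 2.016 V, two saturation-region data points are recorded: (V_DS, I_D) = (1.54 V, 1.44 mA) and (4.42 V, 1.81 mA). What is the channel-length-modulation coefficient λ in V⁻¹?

With V_GS fixed, I_D ∝ (1 + λ V_DS) in saturation, so I_D2/I_D1 = (1 + λ V_DS2)/(1 + λ V_DS1).
1.81/1.44 = 1.257 = (1 + 4.42 λ)/(1 + 1.54 λ).
Solving: λ (I_D1 V_DS2 − I_D2 V_DS1) = I_D2 − I_D1, so λ = (1.81 − 1.44) / (1.44 × 4.42 − 1.81 × 1.54) = 0.37 / 3.58 = 0.103 V⁻¹.

λ = 0.103 V⁻¹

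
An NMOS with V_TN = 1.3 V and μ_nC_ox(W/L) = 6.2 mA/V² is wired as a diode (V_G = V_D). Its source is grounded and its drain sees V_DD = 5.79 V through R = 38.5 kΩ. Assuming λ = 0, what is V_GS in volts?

With gate tied to drain, V_GS = V_DS ≥ V_GS − V_TN, so the device is in saturation.
KCL at the drain: ½ k_n (V_GS − V_TN)² = (V_DD − V_GS)/R.
Let x = V_GS − 1.3. Then 119 x² + x − 4.49 = 0, giving x = 0.19 V (positive root), so V_GS = 1.49 V.
I_D = (V_DD − V_GS)/R = (5.79 − 1.49) / 38.5 = 0.112 mA.

V_GS = 1.49 V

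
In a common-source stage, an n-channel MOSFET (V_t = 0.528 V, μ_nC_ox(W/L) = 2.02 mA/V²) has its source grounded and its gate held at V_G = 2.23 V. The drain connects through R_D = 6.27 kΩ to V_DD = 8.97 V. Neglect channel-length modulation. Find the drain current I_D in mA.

V_GS = V_G = 2.23 V, so V_ov = 2.23 − 0.528 = 1.7 V.
Assume saturation: I_D = ½ k_n V_ov² = 0.5 × 2.02 × 1.7² = 2.93 mA, giving V_DS = V_DD − I_D R_D = 8.97 − 2.93 × 6.27 = -9.37 V.
But -9.37 V < V_ov = 1.7 V, so the device is actually in triode.
In triode I_D = k_n[V_ov V_DS − ½ V_DS²] and I_D = (V_DD − V_DS)/R_D. Equating: 6.33 V_DS² − 22.56 V_DS + 8.97 = 0, giving V_DS = 0.456 V (the root below V_ov).
I_D = (8.97 − 0.456) / 6.27 = 1.36 mA.

I_D = 1.36 mA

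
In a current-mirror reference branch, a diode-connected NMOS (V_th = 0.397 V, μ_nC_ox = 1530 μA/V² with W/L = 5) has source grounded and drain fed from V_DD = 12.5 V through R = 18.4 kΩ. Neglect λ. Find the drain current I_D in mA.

With gate tied to drain, V_GS = V_DS ≥ V_GS − V_th, so the device is in saturation.
k_n = μ_nC_ox · (W/L) = 7.65 mA/V².
KCL at the drain: ½ k_n (V_GS − V_th)² = (V_DD − V_GS)/R.
Let x = V_GS − 0.397. Then 70.4 x² + x − 12.1 = 0, giving x = 0.408 V (positive root), so V_GS = 0.805 V.
I_D = (V_DD − V_GS)/R = (12.5 − 0.805) / 18.4 = 0.636 mA.

I_D = 0.636 mA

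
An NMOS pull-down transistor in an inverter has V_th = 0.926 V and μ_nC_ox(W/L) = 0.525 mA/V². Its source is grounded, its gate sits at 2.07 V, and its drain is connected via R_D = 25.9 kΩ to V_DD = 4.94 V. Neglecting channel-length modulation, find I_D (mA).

V_GS = V_G = 2.07 V, so V_ov = 2.07 − 0.926 = 1.14 V.
Assume saturation: I_D = ½ k_n V_ov² = 0.5 × 0.525 × 1.14² = 0.344 mA, giving V_DS = V_DD − I_D R_D = 4.94 − 0.344 × 25.9 = -3.96 V.
But -3.96 V < V_ov = 1.14 V, so the device is actually in triode.
In triode I_D = k_n[V_ov V_DS − ½ V_DS²] and I_D = (V_DD − V_DS)/R_D. Equating: 6.8 V_DS² − 16.56 V_DS + 4.94 = 0, giving V_DS = 0.348 V (the root below V_ov).
I_D = (4.94 − 0.348) / 25.9 = 0.177 mA.

I_D = 0.177 mA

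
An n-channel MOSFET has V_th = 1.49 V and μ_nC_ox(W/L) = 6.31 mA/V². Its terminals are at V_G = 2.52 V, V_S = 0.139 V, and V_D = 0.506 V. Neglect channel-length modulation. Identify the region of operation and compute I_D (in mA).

Triode; I_D = 1.64 mA

V_GS = V_G − V_S = 2.52 − 0.139 = 2.38 V; V_DS = V_D − V_S = 0.506 − 0.139 = 0.367 V.
V_ov = V_GS − V_th = 2.38 − 1.49 = 0.891 V.
Since V_DS = 0.367 V < V_ov = 0.891 V, the device is in the triode region.
I_D = k_n [V_ov · V_DS − ½ V_DS²] = 6.31 × [0.891 × 0.367 − 0.5 × 0.367²] = 1.64 mA.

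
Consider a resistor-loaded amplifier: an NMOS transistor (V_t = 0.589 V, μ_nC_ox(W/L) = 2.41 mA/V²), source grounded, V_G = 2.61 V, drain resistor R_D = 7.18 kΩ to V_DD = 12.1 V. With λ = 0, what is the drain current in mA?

I_D = 1.63 mA

V_GS = V_G = 2.61 V, so V_ov = 2.61 − 0.589 = 2.02 V.
Assume saturation: I_D = ½ k_n V_ov² = 0.5 × 2.41 × 2.02² = 4.92 mA, giving V_DS = V_DD − I_D R_D = 12.1 − 4.92 × 7.18 = -23.2 V.
But -23.2 V < V_ov = 2.02 V, so the device is actually in triode.
In triode I_D = k_n[V_ov V_DS − ½ V_DS²] and I_D = (V_DD − V_DS)/R_D. Equating: 8.65 V_DS² − 35.97 V_DS + 12.1 = 0, giving V_DS = 0.369 V (the root below V_ov).
I_D = (12.1 − 0.369) / 7.18 = 1.63 mA.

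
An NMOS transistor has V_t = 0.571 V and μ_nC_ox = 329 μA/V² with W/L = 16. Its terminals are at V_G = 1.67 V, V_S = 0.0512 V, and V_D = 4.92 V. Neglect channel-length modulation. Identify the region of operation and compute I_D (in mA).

V_GS = V_G − V_S = 1.67 − 0.0512 = 1.62 V; V_DS = V_D − V_S = 4.92 − 0.0512 = 4.87 V.
k_n = μ_nC_ox · (W/L) = 5.264 mA/V².
V_ov = V_GS − V_t = 1.62 − 0.571 = 1.05 V.
Since V_DS = 4.87 V ≥ V_ov = 1.05 V, the device is in saturation.
I_D = ½ k_n V_ov² = 0.5 × 5.264 × 1.05² = 2.89 mA.

Saturation; I_D = 2.89 mA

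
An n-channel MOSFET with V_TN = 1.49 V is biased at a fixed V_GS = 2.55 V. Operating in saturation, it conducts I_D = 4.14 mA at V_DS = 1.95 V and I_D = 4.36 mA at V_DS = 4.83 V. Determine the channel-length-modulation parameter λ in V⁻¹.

λ = 0.0191 V⁻¹

With V_GS fixed, I_D ∝ (1 + λ V_DS) in saturation, so I_D2/I_D1 = (1 + λ V_DS2)/(1 + λ V_DS1).
4.36/4.14 = 1.053 = (1 + 4.83 λ)/(1 + 1.95 λ).
Solving: λ (I_D1 V_DS2 − I_D2 V_DS1) = I_D2 − I_D1, so λ = (4.36 − 4.14) / (4.14 × 4.83 − 4.36 × 1.95) = 0.22 / 11.5 = 0.0191 V⁻¹.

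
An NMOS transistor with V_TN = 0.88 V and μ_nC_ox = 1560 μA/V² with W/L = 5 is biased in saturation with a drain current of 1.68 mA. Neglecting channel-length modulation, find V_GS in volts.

k_n = μ_nC_ox · (W/L) = 7.8 mA/V².
In saturation I_D = ½ k_n (V_GS − V_TN)², so V_GS − V_TN = √(2 I_D / k_n) = √(2 × 1.68 / 7.8) = 0.656 V.
V_GS = 0.88 + 0.656 = 1.54 V.

V_GS = 1.54 V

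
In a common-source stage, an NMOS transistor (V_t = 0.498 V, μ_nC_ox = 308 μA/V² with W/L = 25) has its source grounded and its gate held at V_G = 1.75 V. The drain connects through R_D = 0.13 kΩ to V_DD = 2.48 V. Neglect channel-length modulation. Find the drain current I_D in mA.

I_D = 6.03 mA

V_GS = V_G = 1.75 V, so V_ov = 1.75 − 0.498 = 1.25 V.
k_n = μ_nC_ox · (W/L) = 7.7 mA/V².
Assume saturation: I_D = ½ k_n V_ov² = 0.5 × 7.7 × 1.25² = 6.03 mA, giving V_DS = V_DD − I_D R_D = 2.48 − 6.03 × 0.13 = 1.7 V.
V_DS = 1.7 V ≥ V_ov = 1.25 V, confirming saturation.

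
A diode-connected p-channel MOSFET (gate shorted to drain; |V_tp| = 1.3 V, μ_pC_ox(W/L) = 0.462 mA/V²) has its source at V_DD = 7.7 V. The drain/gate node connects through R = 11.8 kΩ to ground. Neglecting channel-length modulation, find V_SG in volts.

V_SG = 2.66 V

With gate tied to drain, V_SG = V_SD ≥ V_SG − |V_tp|, so the device is in saturation.
KCL at the drain: ½ k_p (V_SG − |V_tp|)² = (V_DD − V_SG)/R.
Let x = V_SG − 1.3. Then 2.73 x² + x − 6.4 = 0, giving x = 1.36 V (positive root), so V_SG = 2.66 V.
I_D = (V_DD − V_SG)/R = (7.7 − 2.66) / 11.8 = 0.427 mA.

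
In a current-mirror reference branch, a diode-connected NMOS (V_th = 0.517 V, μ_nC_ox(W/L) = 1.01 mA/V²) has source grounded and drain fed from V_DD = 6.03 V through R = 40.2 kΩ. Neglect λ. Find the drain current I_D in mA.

With gate tied to drain, V_GS = V_DS ≥ V_GS − V_th, so the device is in saturation.
KCL at the drain: ½ k_n (V_GS − V_th)² = (V_DD − V_GS)/R.
Let x = V_GS − 0.517. Then 20.3 x² + x − 5.513 = 0, giving x = 0.497 V (positive root), so V_GS = 1.01 V.
I_D = (V_DD − V_GS)/R = (6.03 − 1.01) / 40.2 = 0.125 mA.

I_D = 0.125 mA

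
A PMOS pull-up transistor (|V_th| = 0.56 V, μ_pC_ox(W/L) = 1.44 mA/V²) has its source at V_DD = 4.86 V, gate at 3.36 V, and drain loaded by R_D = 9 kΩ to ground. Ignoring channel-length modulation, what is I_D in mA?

V_SG = V_DD − V_G = 4.86 − 3.36 = 1.5 V, so V_ov = 1.5 − 0.56 = 0.94 V.
Assume saturation: I_D = ½ k_p V_ov² = 0.5 × 1.44 × 0.94² = 0.636 mA, giving V_SD = V_DD − I_D R_D = 4.86 − 0.636 × 9 = -0.866 V.
But -0.866 V < V_ov = 0.94 V, so the device is actually in triode.
In triode I_D = k_p[V_ov V_SD − ½ V_SD²] and I_D = (V_DD − V_SD)/R_D. Equating: 6.48 V_SD² − 13.18 V_SD + 4.86 = 0, giving V_SD = 0.484 V (the root below V_ov).
I_D = (4.86 − 0.484) / 9 = 0.486 mA.

I_D = 0.486 mA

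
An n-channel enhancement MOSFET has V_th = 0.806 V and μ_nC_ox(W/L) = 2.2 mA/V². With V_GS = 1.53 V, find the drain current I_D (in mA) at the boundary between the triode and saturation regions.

I_D = 0.577 mA

At the boundary V_DS = V_ov = V_GS − V_th = 1.53 − 0.806 = 0.724 V.
I_D = ½ k_n V_ov² = 0.5 × 2.2 × 0.724² = 0.577 mA.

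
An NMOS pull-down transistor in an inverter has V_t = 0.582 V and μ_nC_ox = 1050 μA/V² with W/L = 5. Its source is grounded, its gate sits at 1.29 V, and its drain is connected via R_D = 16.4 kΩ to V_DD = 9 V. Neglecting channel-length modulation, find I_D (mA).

V_GS = V_G = 1.29 V, so V_ov = 1.29 − 0.582 = 0.708 V.
k_n = μ_nC_ox · (W/L) = 5.25 mA/V².
Assume saturation: I_D = ½ k_n V_ov² = 0.5 × 5.25 × 0.708² = 1.32 mA, giving V_DS = V_DD − I_D R_D = 9 − 1.32 × 16.4 = -12.6 V.
But -12.6 V < V_ov = 0.708 V, so the device is actually in triode.
In triode I_D = k_n[V_ov V_DS − ½ V_DS²] and I_D = (V_DD − V_DS)/R_D. Equating: 43 V_DS² − 61.96 V_DS + 9 = 0, giving V_DS = 0.164 V (the root below V_ov).
I_D = (9 − 0.164) / 16.4 = 0.539 mA.

I_D = 0.539 mA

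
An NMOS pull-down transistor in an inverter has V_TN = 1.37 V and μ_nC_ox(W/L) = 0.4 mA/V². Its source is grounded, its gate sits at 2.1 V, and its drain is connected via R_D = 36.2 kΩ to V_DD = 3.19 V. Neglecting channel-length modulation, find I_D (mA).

V_GS = V_G = 2.1 V, so V_ov = 2.1 − 1.37 = 0.73 V.
Assume saturation: I_D = ½ k_n V_ov² = 0.5 × 0.4 × 0.73² = 0.107 mA, giving V_DS = V_DD − I_D R_D = 3.19 − 0.107 × 36.2 = -0.668 V.
But -0.668 V < V_ov = 0.73 V, so the device is actually in triode.
In triode I_D = k_n[V_ov V_DS − ½ V_DS²] and I_D = (V_DD − V_DS)/R_D. Equating: 7.24 V_DS² − 11.57 V_DS + 3.19 = 0, giving V_DS = 0.354 V (the root below V_ov).
I_D = (3.19 − 0.354) / 36.2 = 0.0783 mA.

I_D = 0.0783 mA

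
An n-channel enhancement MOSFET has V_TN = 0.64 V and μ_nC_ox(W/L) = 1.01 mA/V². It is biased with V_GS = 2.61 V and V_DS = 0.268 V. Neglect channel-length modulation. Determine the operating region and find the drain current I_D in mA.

Triode; I_D = 0.497 mA

V_ov = V_GS − V_TN = 2.61 − 0.64 = 1.97 V.
Since V_DS = 0.268 V < V_ov = 1.97 V, the device is in the triode region.
I_D = k_n [V_ov · V_DS − ½ V_DS²] = 1.01 × [1.97 × 0.268 − 0.5 × 0.268²] = 0.497 mA.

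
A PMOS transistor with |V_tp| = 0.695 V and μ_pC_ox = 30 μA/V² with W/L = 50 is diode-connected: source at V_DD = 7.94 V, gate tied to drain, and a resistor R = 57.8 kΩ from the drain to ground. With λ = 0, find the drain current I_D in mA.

I_D = 0.118 mA

With gate tied to drain, V_SG = V_SD ≥ V_SG − |V_tp|, so the device is in saturation.
k_p = μ_pC_ox · (W/L) = 1.5 mA/V².
KCL at the drain: ½ k_p (V_SG − |V_tp|)² = (V_DD − V_SG)/R.
Let x = V_SG − 0.695. Then 43.3 x² + x − 7.245 = 0, giving x = 0.397 V (positive root), so V_SG = 1.09 V.
I_D = (V_DD − V_SG)/R = (7.94 − 1.09) / 57.8 = 0.118 mA.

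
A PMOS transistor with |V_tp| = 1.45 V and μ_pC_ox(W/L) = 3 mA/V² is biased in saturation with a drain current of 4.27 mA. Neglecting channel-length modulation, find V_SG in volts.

V_SG = 3.14 V

In saturation I_D = ½ k_p (V_SG − |V_tp|)², so V_SG − |V_tp| = √(2 I_D / k_p) = √(2 × 4.27 / 3) = 1.69 V.
V_SG = 1.45 + 1.69 = 3.14 V.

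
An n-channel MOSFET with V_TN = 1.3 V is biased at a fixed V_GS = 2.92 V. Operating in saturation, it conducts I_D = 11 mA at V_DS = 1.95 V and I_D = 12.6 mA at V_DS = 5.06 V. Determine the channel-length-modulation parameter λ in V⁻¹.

λ = 0.0515 V⁻¹

With V_GS fixed, I_D ∝ (1 + λ V_DS) in saturation, so I_D2/I_D1 = (1 + λ V_DS2)/(1 + λ V_DS1).
12.6/11 = 1.145 = (1 + 5.06 λ)/(1 + 1.95 λ).
Solving: λ (I_D1 V_DS2 − I_D2 V_DS1) = I_D2 − I_D1, so λ = (12.6 − 11) / (11 × 5.06 − 12.6 × 1.95) = 1.6 / 31.1 = 0.0515 V⁻¹.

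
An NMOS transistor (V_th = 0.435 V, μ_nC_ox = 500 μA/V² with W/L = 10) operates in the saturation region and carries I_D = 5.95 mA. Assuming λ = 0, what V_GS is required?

V_GS = 1.98 V

k_n = μ_nC_ox · (W/L) = 5 mA/V².
In saturation I_D = ½ k_n (V_GS − V_th)², so V_GS − V_th = √(2 I_D / k_n) = √(2 × 5.95 / 5) = 1.54 V.
V_GS = 0.435 + 1.54 = 1.98 V.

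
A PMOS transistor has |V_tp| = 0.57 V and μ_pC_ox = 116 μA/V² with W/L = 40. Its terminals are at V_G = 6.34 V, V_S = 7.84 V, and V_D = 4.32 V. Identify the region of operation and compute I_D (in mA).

Saturation; I_D = 2.01 mA

V_SG = V_S − V_G = 7.84 − 6.34 = 1.5 V; V_SD = V_S − V_D = 7.84 − 4.32 = 3.52 V.
k_p = μ_pC_ox · (W/L) = 4.64 mA/V².
V_ov = V_SG − |V_tp| = 1.5 − 0.57 = 0.93 V.
Since V_SD = 3.52 V ≥ V_ov = 0.93 V, the device is in saturation.
I_D = ½ k_p V_ov² = 0.5 × 4.64 × 0.93² = 2.01 mA.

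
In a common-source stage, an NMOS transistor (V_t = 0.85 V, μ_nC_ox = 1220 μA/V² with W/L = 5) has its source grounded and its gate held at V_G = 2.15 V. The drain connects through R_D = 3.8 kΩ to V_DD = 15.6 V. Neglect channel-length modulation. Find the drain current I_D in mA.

V_GS = V_G = 2.15 V, so V_ov = 2.15 − 0.85 = 1.3 V.
k_n = μ_nC_ox · (W/L) = 6.1 mA/V².
Assume saturation: I_D = ½ k_n V_ov² = 0.5 × 6.1 × 1.3² = 5.15 mA, giving V_DS = V_DD − I_D R_D = 15.6 − 5.15 × 3.8 = -3.99 V.
But -3.99 V < V_ov = 1.3 V, so the device is actually in triode.
In triode I_D = k_n[V_ov V_DS − ½ V_DS²] and I_D = (V_DD − V_DS)/R_D. Equating: 11.6 V_DS² − 31.13 V_DS + 15.6 = 0, giving V_DS = 0.666 V (the root below V_ov).
I_D = (15.6 − 0.666) / 3.8 = 3.93 mA.

I_D = 3.93 mA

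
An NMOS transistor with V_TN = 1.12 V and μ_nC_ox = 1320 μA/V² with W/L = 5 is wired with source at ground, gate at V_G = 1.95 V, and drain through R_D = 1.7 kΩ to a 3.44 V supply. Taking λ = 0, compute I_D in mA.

V_GS = V_G = 1.95 V, so V_ov = 1.95 − 1.12 = 0.83 V.
k_n = μ_nC_ox · (W/L) = 6.6 mA/V².
Assume saturation: I_D = ½ k_n V_ov² = 0.5 × 6.6 × 0.83² = 2.27 mA, giving V_DS = V_DD − I_D R_D = 3.44 − 2.27 × 1.7 = -0.425 V.
But -0.425 V < V_ov = 0.83 V, so the device is actually in triode.
In triode I_D = k_n[V_ov V_DS − ½ V_DS²] and I_D = (V_DD − V_DS)/R_D. Equating: 5.61 V_DS² − 10.31 V_DS + 3.44 = 0, giving V_DS = 0.438 V (the root below V_ov).
I_D = (3.44 − 0.438) / 1.7 = 1.77 mA.

I_D = 1.77 mA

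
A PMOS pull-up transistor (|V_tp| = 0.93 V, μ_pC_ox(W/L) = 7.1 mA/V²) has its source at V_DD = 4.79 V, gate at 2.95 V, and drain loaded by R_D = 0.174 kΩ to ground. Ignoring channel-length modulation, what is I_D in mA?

I_D = 2.94 mA

V_SG = V_DD − V_G = 4.79 − 2.95 = 1.84 V, so V_ov = 1.84 − 0.93 = 0.91 V.
Assume saturation: I_D = ½ k_p V_ov² = 0.5 × 7.1 × 0.91² = 2.94 mA, giving V_SD = V_DD − I_D R_D = 4.79 − 2.94 × 0.174 = 4.28 V.
V_SD = 4.28 V ≥ V_ov = 0.91 V, confirming saturation.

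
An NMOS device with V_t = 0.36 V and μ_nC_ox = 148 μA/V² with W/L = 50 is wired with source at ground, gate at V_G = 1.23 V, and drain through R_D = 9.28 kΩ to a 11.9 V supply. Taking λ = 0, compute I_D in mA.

I_D = 1.26 mA

V_GS = V_G = 1.23 V, so V_ov = 1.23 − 0.36 = 0.87 V.
k_n = μ_nC_ox · (W/L) = 7.4 mA/V².
Assume saturation: I_D = ½ k_n V_ov² = 0.5 × 7.4 × 0.87² = 2.8 mA, giving V_DS = V_DD − I_D R_D = 11.9 − 2.8 × 9.28 = -14.1 V.
But -14.1 V < V_ov = 0.87 V, so the device is actually in triode.
In triode I_D = k_n[V_ov V_DS − ½ V_DS²] and I_D = (V_DD − V_DS)/R_D. Equating: 34.3 V_DS² − 60.74 V_DS + 11.9 = 0, giving V_DS = 0.224 V (the root below V_ov).
I_D = (11.9 − 0.224) / 9.28 = 1.26 mA.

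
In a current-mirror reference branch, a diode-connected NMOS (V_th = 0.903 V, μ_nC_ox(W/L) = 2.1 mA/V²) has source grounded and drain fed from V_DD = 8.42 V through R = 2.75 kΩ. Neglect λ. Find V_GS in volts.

With gate tied to drain, V_GS = V_DS ≥ V_GS − V_th, so the device is in saturation.
KCL at the drain: ½ k_n (V_GS − V_th)² = (V_DD − V_GS)/R.
Let x = V_GS − 0.903. Then 2.89 x² + x − 7.517 = 0, giving x = 1.45 V (positive root), so V_GS = 2.35 V.
I_D = (V_DD − V_GS)/R = (8.42 − 2.35) / 2.75 = 2.21 mA.

V_GS = 2.35 V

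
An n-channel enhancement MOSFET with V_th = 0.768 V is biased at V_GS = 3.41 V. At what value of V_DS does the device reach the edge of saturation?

The boundary between triode and saturation is V_DS = V_GS − V_th = V_ov.
V_ov = 3.41 − 0.768 = 2.64 V.

V_DS,sat = 2.64 V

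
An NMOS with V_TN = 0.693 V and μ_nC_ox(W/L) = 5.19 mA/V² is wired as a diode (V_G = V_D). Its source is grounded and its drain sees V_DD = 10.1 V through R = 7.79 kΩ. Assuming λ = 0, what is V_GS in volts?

V_GS = 1.35 V

With gate tied to drain, V_GS = V_DS ≥ V_GS − V_TN, so the device is in saturation.
KCL at the drain: ½ k_n (V_GS − V_TN)² = (V_DD − V_GS)/R.
Let x = V_GS − 0.693. Then 20.2 x² + x − 9.407 = 0, giving x = 0.658 V (positive root), so V_GS = 1.35 V.
I_D = (V_DD − V_GS)/R = (10.1 − 1.35) / 7.79 = 1.12 mA.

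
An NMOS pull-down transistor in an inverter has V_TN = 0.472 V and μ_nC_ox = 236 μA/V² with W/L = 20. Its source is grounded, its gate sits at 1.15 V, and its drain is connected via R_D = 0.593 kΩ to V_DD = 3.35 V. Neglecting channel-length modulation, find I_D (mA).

I_D = 1.08 mA

V_GS = V_G = 1.15 V, so V_ov = 1.15 − 0.472 = 0.678 V.
k_n = μ_nC_ox · (W/L) = 4.72 mA/V².
Assume saturation: I_D = ½ k_n V_ov² = 0.5 × 4.72 × 0.678² = 1.08 mA, giving V_DS = V_DD − I_D R_D = 3.35 − 1.08 × 0.593 = 2.71 V.
V_DS = 2.71 V ≥ V_ov = 0.678 V, confirming saturation.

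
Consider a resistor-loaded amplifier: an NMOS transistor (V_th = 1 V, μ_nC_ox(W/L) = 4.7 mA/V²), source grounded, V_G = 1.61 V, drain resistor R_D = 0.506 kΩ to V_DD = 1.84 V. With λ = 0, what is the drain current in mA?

I_D = 0.874 mA

V_GS = V_G = 1.61 V, so V_ov = 1.61 − 1 = 0.61 V.
Assume saturation: I_D = ½ k_n V_ov² = 0.5 × 4.7 × 0.61² = 0.874 mA, giving V_DS = V_DD − I_D R_D = 1.84 − 0.874 × 0.506 = 1.4 V.
V_DS = 1.4 V ≥ V_ov = 0.61 V, confirming saturation.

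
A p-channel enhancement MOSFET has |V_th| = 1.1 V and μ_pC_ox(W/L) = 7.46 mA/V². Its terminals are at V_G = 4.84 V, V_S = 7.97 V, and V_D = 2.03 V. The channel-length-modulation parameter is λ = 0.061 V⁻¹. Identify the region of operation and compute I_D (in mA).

V_SG = V_S − V_G = 7.97 − 4.84 = 3.13 V; V_SD = V_S − V_D = 7.97 − 2.03 = 5.94 V.
V_ov = V_SG − |V_th| = 3.13 − 1.1 = 2.03 V.
Since V_SD = 5.94 V ≥ V_ov = 2.03 V, the device is in saturation.
I_D = ½ k_p V_ov² (1 + λ V_SD) = 0.5 × 7.46 × 2.03² × (1 + 0.061 × 5.94) = 20.9 mA.

Saturation; I_D = 20.9 mA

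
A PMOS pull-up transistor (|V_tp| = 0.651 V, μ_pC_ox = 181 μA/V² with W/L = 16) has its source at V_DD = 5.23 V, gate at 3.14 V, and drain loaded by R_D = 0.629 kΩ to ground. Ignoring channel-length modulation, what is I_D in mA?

I_D = 3.00 mA

V_SG = V_DD − V_G = 5.23 − 3.14 = 2.09 V, so V_ov = 2.09 − 0.651 = 1.44 V.
k_p = μ_pC_ox · (W/L) = 2.896 mA/V².
Assume saturation: I_D = ½ k_p V_ov² = 0.5 × 2.896 × 1.44² = 3 mA, giving V_SD = V_DD − I_D R_D = 5.23 − 3 × 0.629 = 3.34 V.
V_SD = 3.34 V ≥ V_ov = 1.44 V, confirming saturation.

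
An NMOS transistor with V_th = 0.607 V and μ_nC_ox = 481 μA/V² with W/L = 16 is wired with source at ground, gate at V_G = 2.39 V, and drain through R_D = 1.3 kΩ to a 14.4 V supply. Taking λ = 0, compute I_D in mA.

V_GS = V_G = 2.39 V, so V_ov = 2.39 − 0.607 = 1.78 V.
k_n = μ_nC_ox · (W/L) = 7.696 mA/V².
Assume saturation: I_D = ½ k_n V_ov² = 0.5 × 7.696 × 1.78² = 12.2 mA, giving V_DS = V_DD − I_D R_D = 14.4 − 12.2 × 1.3 = -1.5 V.
But -1.5 V < V_ov = 1.78 V, so the device is actually in triode.
In triode I_D = k_n[V_ov V_DS − ½ V_DS²] and I_D = (V_DD − V_DS)/R_D. Equating: 5 V_DS² − 18.84 V_DS + 14.4 = 0, giving V_DS = 1.07 V (the root below V_ov).
I_D = (14.4 − 1.07) / 1.3 = 10.3 mA.

I_D = 10.3 mA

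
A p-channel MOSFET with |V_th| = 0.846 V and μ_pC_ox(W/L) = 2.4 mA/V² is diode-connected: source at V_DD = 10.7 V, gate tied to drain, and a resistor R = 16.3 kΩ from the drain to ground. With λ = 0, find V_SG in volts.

V_SG = 1.53 V

With gate tied to drain, V_SG = V_SD ≥ V_SG − |V_th|, so the device is in saturation.
KCL at the drain: ½ k_p (V_SG − |V_th|)² = (V_DD − V_SG)/R.
Let x = V_SG − 0.846. Then 19.6 x² + x − 9.854 = 0, giving x = 0.685 V (positive root), so V_SG = 1.53 V.
I_D = (V_DD − V_SG)/R = (10.7 − 1.53) / 16.3 = 0.563 mA.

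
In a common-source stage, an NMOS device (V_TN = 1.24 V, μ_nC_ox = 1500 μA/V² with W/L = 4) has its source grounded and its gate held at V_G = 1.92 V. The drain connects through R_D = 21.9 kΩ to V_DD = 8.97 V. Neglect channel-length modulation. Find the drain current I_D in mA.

I_D = 0.405 mA

V_GS = V_G = 1.92 V, so V_ov = 1.92 − 1.24 = 0.68 V.
k_n = μ_nC_ox · (W/L) = 6 mA/V².
Assume saturation: I_D = ½ k_n V_ov² = 0.5 × 6 × 0.68² = 1.39 mA, giving V_DS = V_DD − I_D R_D = 8.97 − 1.39 × 21.9 = -21.4 V.
But -21.4 V < V_ov = 0.68 V, so the device is actually in triode.
In triode I_D = k_n[V_ov V_DS − ½ V_DS²] and I_D = (V_DD − V_DS)/R_D. Equating: 65.7 V_DS² − 90.35 V_DS + 8.97 = 0, giving V_DS = 0.108 V (the root below V_ov).
I_D = (8.97 − 0.108) / 21.9 = 0.405 mA.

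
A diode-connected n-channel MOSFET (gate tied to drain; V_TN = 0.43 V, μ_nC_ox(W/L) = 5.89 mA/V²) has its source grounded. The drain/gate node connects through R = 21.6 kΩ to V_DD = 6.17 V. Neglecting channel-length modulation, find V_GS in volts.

With gate tied to drain, V_GS = V_DS ≥ V_GS − V_TN, so the device is in saturation.
KCL at the drain: ½ k_n (V_GS − V_TN)² = (V_DD − V_GS)/R.
Let x = V_GS − 0.43. Then 63.6 x² + x − 5.74 = 0, giving x = 0.293 V (positive root), so V_GS = 0.723 V.
I_D = (V_DD − V_GS)/R = (6.17 − 0.723) / 21.6 = 0.252 mA.

V_GS = 0.723 V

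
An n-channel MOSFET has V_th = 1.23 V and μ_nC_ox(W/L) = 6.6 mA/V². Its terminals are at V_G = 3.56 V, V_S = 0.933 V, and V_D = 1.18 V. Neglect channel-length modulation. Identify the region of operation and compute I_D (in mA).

V_GS = V_G − V_S = 3.56 − 0.933 = 2.63 V; V_DS = V_D − V_S = 1.18 − 0.933 = 0.247 V.
V_ov = V_GS − V_th = 2.63 − 1.23 = 1.4 V.
Since V_DS = 0.247 V < V_ov = 1.4 V, the device is in the triode region.
I_D = k_n [V_ov · V_DS − ½ V_DS²] = 6.6 × [1.4 × 0.247 − 0.5 × 0.247²] = 2.08 mA.

Triode; I_D = 2.08 mA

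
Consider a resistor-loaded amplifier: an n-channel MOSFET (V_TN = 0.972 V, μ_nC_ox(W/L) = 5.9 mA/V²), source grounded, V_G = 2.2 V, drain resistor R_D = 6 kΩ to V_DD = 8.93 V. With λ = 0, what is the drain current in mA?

V_GS = V_G = 2.2 V, so V_ov = 2.2 − 0.972 = 1.23 V.
Assume saturation: I_D = ½ k_n V_ov² = 0.5 × 5.9 × 1.23² = 4.45 mA, giving V_DS = V_DD − I_D R_D = 8.93 − 4.45 × 6 = -17.8 V.
But -17.8 V < V_ov = 1.23 V, so the device is actually in triode.
In triode I_D = k_n[V_ov V_DS − ½ V_DS²] and I_D = (V_DD − V_DS)/R_D. Equating: 17.7 V_DS² − 44.47 V_DS + 8.93 = 0, giving V_DS = 0.22 V (the root below V_ov).
I_D = (8.93 − 0.22) / 6 = 1.45 mA.

I_D = 1.45 mA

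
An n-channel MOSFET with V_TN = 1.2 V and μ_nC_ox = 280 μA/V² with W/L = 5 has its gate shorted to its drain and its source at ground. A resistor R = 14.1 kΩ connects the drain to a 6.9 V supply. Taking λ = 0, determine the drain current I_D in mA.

I_D = 0.354 mA

With gate tied to drain, V_GS = V_DS ≥ V_GS − V_TN, so the device is in saturation.
k_n = μ_nC_ox · (W/L) = 1.4 mA/V².
KCL at the drain: ½ k_n (V_GS − V_TN)² = (V_DD − V_GS)/R.
Let x = V_GS − 1.2. Then 9.87 x² + x − 5.7 = 0, giving x = 0.711 V (positive root), so V_GS = 1.91 V.
I_D = (V_DD − V_GS)/R = (6.9 − 1.91) / 14.1 = 0.354 mA.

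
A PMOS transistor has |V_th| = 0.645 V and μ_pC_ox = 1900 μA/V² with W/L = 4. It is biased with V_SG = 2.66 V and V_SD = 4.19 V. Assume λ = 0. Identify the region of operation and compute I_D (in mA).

Saturation; I_D = 15.4 mA

k_p = μ_pC_ox · (W/L) = 7.6 mA/V².
V_ov = V_SG − |V_th| = 2.66 − 0.645 = 2.02 V.
Since V_SD = 4.19 V ≥ V_ov = 2.02 V, the device is in saturation.
I_D = ½ k_p V_ov² = 0.5 × 7.6 × 2.02² = 15.4 mA.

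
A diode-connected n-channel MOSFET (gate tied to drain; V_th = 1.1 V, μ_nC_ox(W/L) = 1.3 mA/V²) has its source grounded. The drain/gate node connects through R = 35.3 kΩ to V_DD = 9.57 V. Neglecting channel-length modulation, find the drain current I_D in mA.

With gate tied to drain, V_GS = V_DS ≥ V_GS − V_th, so the device is in saturation.
KCL at the drain: ½ k_n (V_GS − V_th)² = (V_DD − V_GS)/R.
Let x = V_GS − 1.1. Then 22.9 x² + x − 8.47 = 0, giving x = 0.586 V (positive root), so V_GS = 1.69 V.
I_D = (V_DD − V_GS)/R = (9.57 − 1.69) / 35.3 = 0.223 mA.

I_D = 0.223 mA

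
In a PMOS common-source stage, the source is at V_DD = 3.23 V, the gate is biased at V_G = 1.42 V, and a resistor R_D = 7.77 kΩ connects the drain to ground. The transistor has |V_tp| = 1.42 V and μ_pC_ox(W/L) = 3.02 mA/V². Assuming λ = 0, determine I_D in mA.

V_SG = V_DD − V_G = 3.23 − 1.42 = 1.81 V, so V_ov = 1.81 − 1.42 = 0.39 V.
Assume saturation: I_D = ½ k_p V_ov² = 0.5 × 3.02 × 0.39² = 0.23 mA, giving V_SD = V_DD − I_D R_D = 3.23 − 0.23 × 7.77 = 1.45 V.
V_SD = 1.45 V ≥ V_ov = 0.39 V, confirming saturation.

I_D = 0.230 mA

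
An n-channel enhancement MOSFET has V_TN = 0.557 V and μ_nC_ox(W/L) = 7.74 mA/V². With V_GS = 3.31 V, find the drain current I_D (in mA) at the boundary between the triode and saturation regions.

I_D = 29.3 mA

At the boundary V_DS = V_ov = V_GS − V_TN = 3.31 − 0.557 = 2.75 V.
I_D = ½ k_n V_ov² = 0.5 × 7.74 × 2.75² = 29.3 mA.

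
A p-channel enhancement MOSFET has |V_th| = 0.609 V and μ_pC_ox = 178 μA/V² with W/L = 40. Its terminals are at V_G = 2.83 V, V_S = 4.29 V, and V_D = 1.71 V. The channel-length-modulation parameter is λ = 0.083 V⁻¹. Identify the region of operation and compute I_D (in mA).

Saturation; I_D = 3.13 mA

V_SG = V_S − V_G = 4.29 − 2.83 = 1.46 V; V_SD = V_S − V_D = 4.29 − 1.71 = 2.58 V.
k_p = μ_pC_ox · (W/L) = 7.12 mA/V².
V_ov = V_SG − |V_th| = 1.46 − 0.609 = 0.851 V.
Since V_SD = 2.58 V ≥ V_ov = 0.851 V, the device is in saturation.
I_D = ½ k_p V_ov² (1 + λ V_SD) = 0.5 × 7.12 × 0.851² × (1 + 0.083 × 2.58) = 3.13 mA.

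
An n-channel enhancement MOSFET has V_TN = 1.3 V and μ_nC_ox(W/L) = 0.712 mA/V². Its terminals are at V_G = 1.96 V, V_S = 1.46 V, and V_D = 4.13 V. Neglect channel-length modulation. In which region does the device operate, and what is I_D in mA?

Cutoff; I_D = 0 mA

V_GS = V_G − V_S = 1.96 − 1.46 = 0.5 V; V_DS = V_D − V_S = 4.13 − 1.46 = 2.67 V.
V_GS = 0.5 V < V_TN = 1.3 V, so the transistor is in cutoff.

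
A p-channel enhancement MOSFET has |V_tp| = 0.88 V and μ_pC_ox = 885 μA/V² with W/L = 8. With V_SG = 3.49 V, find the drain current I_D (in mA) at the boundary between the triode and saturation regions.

At the boundary V_SD = V_ov = V_SG − |V_tp| = 3.49 − 0.88 = 2.61 V.
k_p = μ_pC_ox · (W/L) = 7.08 mA/V².
I_D = ½ k_p V_ov² = 0.5 × 7.08 × 2.61² = 24.1 mA.

I_D = 24.1 mA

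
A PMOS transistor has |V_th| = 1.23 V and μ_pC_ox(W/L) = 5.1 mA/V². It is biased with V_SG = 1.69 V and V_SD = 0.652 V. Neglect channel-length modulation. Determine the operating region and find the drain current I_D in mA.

Saturation; I_D = 0.540 mA

V_ov = V_SG − |V_th| = 1.69 − 1.23 = 0.46 V.
Since V_SD = 0.652 V ≥ V_ov = 0.46 V, the device is in saturation.
I_D = ½ k_p V_ov² = 0.5 × 5.1 × 0.46² = 0.54 mA.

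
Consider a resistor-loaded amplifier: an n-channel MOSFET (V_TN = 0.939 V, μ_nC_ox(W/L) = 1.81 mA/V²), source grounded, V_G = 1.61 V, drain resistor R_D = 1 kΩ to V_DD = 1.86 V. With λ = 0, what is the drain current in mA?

V_GS = V_G = 1.61 V, so V_ov = 1.61 − 0.939 = 0.671 V.
Assume saturation: I_D = ½ k_n V_ov² = 0.5 × 1.81 × 0.671² = 0.407 mA, giving V_DS = V_DD − I_D R_D = 1.86 − 0.407 × 1 = 1.45 V.
V_DS = 1.45 V ≥ V_ov = 0.671 V, confirming saturation.

I_D = 0.407 mA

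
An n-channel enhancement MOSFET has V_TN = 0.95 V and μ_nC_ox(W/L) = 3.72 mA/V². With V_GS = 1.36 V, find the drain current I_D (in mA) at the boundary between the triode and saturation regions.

At the boundary V_DS = V_ov = V_GS − V_TN = 1.36 − 0.95 = 0.41 V.
I_D = ½ k_n V_ov² = 0.5 × 3.72 × 0.41² = 0.313 mA.

I_D = 0.313 mA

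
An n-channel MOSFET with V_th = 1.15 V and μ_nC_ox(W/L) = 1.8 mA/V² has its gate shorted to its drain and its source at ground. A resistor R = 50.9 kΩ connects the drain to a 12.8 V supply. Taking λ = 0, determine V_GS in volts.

With gate tied to drain, V_GS = V_DS ≥ V_GS − V_th, so the device is in saturation.
KCL at the drain: ½ k_n (V_GS − V_th)² = (V_DD − V_GS)/R.
Let x = V_GS − 1.15. Then 45.8 x² + x − 11.65 = 0, giving x = 0.493 V (positive root), so V_GS = 1.64 V.
I_D = (V_DD − V_GS)/R = (12.8 − 1.64) / 50.9 = 0.219 mA.

V_GS = 1.64 V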